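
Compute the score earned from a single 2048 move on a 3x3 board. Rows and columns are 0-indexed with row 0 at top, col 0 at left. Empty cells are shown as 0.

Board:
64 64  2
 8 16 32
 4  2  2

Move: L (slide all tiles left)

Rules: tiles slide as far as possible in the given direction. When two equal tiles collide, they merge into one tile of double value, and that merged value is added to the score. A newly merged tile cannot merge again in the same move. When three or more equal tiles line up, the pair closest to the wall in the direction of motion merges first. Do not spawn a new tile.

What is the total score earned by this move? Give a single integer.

Slide left:
row 0: [64, 64, 2] -> [128, 2, 0]  score +128 (running 128)
row 1: [8, 16, 32] -> [8, 16, 32]  score +0 (running 128)
row 2: [4, 2, 2] -> [4, 4, 0]  score +4 (running 132)
Board after move:
128   2   0
  8  16  32
  4   4   0

Answer: 132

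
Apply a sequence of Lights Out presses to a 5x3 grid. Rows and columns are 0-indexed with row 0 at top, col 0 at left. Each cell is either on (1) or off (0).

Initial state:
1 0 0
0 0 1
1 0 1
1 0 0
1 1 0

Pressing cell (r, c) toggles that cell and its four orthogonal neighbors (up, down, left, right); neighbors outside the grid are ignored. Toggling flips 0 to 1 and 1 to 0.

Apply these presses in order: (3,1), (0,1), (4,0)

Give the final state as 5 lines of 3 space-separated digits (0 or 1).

Answer: 0 1 1
0 1 1
1 1 1
1 1 1
0 1 0

Derivation:
After press 1 at (3,1):
1 0 0
0 0 1
1 1 1
0 1 1
1 0 0

After press 2 at (0,1):
0 1 1
0 1 1
1 1 1
0 1 1
1 0 0

After press 3 at (4,0):
0 1 1
0 1 1
1 1 1
1 1 1
0 1 0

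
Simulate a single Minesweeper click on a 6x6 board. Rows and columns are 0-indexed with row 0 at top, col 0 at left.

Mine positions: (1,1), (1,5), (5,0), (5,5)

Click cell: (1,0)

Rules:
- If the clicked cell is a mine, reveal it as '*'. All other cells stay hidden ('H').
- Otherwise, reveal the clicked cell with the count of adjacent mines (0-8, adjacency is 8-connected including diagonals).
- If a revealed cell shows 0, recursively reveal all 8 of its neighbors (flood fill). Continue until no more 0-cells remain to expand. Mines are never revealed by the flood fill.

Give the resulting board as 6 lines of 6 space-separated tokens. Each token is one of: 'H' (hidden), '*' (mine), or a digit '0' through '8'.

H H H H H H
1 H H H H H
H H H H H H
H H H H H H
H H H H H H
H H H H H H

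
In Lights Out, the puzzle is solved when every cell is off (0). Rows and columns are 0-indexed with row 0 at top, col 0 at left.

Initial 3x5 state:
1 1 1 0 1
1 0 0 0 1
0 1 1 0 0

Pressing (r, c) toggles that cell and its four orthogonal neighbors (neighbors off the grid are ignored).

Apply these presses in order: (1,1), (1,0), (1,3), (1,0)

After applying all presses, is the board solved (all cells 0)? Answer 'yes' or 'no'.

Answer: no

Derivation:
After press 1 at (1,1):
1 0 1 0 1
0 1 1 0 1
0 0 1 0 0

After press 2 at (1,0):
0 0 1 0 1
1 0 1 0 1
1 0 1 0 0

After press 3 at (1,3):
0 0 1 1 1
1 0 0 1 0
1 0 1 1 0

After press 4 at (1,0):
1 0 1 1 1
0 1 0 1 0
0 0 1 1 0

Lights still on: 8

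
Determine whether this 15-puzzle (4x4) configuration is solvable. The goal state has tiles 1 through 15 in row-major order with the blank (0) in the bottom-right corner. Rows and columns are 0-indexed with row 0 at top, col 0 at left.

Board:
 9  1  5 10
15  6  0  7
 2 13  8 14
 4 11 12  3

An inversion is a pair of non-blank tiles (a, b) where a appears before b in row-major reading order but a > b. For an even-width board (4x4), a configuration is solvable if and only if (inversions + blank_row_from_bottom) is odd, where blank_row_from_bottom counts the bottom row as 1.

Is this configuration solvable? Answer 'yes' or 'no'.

Inversions: 47
Blank is in row 1 (0-indexed from top), which is row 3 counting from the bottom (bottom = 1).
47 + 3 = 50, which is even, so the puzzle is not solvable.

Answer: no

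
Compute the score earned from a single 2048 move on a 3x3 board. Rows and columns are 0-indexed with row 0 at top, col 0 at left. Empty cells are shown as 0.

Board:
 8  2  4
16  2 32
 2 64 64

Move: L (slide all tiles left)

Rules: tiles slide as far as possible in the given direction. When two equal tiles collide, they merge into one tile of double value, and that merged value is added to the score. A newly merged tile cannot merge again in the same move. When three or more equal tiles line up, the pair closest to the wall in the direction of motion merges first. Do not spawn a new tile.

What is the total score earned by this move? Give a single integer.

Answer: 128

Derivation:
Slide left:
row 0: [8, 2, 4] -> [8, 2, 4]  score +0 (running 0)
row 1: [16, 2, 32] -> [16, 2, 32]  score +0 (running 0)
row 2: [2, 64, 64] -> [2, 128, 0]  score +128 (running 128)
Board after move:
  8   2   4
 16   2  32
  2 128   0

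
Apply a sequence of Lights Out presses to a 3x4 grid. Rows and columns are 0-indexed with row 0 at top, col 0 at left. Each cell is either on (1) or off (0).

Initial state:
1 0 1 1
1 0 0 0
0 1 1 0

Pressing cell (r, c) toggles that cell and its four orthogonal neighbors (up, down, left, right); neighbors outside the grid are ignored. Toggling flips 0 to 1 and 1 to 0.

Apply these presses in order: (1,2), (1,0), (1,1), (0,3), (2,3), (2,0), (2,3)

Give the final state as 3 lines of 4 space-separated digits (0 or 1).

Answer: 0 1 1 0
0 1 0 0
0 1 0 0

Derivation:
After press 1 at (1,2):
1 0 0 1
1 1 1 1
0 1 0 0

After press 2 at (1,0):
0 0 0 1
0 0 1 1
1 1 0 0

After press 3 at (1,1):
0 1 0 1
1 1 0 1
1 0 0 0

After press 4 at (0,3):
0 1 1 0
1 1 0 0
1 0 0 0

After press 5 at (2,3):
0 1 1 0
1 1 0 1
1 0 1 1

After press 6 at (2,0):
0 1 1 0
0 1 0 1
0 1 1 1

After press 7 at (2,3):
0 1 1 0
0 1 0 0
0 1 0 0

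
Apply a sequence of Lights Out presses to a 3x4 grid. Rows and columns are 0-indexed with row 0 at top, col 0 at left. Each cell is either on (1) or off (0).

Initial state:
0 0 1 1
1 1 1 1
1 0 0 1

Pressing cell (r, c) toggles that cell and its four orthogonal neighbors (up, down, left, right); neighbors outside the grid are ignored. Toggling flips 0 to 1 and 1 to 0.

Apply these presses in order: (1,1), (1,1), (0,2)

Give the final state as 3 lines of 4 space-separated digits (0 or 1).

Answer: 0 1 0 0
1 1 0 1
1 0 0 1

Derivation:
After press 1 at (1,1):
0 1 1 1
0 0 0 1
1 1 0 1

After press 2 at (1,1):
0 0 1 1
1 1 1 1
1 0 0 1

After press 3 at (0,2):
0 1 0 0
1 1 0 1
1 0 0 1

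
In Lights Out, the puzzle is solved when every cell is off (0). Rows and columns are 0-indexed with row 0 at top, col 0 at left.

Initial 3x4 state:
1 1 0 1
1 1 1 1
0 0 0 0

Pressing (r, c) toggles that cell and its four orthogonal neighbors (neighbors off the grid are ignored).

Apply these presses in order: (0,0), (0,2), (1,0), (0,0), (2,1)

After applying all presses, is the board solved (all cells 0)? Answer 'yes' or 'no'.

After press 1 at (0,0):
0 0 0 1
0 1 1 1
0 0 0 0

After press 2 at (0,2):
0 1 1 0
0 1 0 1
0 0 0 0

After press 3 at (1,0):
1 1 1 0
1 0 0 1
1 0 0 0

After press 4 at (0,0):
0 0 1 0
0 0 0 1
1 0 0 0

After press 5 at (2,1):
0 0 1 0
0 1 0 1
0 1 1 0

Lights still on: 5

Answer: no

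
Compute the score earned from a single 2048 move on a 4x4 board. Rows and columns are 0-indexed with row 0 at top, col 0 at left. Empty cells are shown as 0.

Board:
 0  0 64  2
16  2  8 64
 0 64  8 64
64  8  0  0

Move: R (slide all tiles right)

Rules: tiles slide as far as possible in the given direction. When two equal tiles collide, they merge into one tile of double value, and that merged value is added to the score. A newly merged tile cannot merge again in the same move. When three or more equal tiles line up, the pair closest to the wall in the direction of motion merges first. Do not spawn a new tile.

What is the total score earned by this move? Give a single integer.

Slide right:
row 0: [0, 0, 64, 2] -> [0, 0, 64, 2]  score +0 (running 0)
row 1: [16, 2, 8, 64] -> [16, 2, 8, 64]  score +0 (running 0)
row 2: [0, 64, 8, 64] -> [0, 64, 8, 64]  score +0 (running 0)
row 3: [64, 8, 0, 0] -> [0, 0, 64, 8]  score +0 (running 0)
Board after move:
 0  0 64  2
16  2  8 64
 0 64  8 64
 0  0 64  8

Answer: 0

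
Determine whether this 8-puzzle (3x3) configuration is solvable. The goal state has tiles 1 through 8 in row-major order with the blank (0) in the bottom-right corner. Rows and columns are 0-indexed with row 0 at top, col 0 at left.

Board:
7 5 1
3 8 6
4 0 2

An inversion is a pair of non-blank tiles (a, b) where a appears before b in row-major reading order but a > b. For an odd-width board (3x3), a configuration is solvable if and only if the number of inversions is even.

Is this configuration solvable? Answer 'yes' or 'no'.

Answer: no

Derivation:
Inversions (pairs i<j in row-major order where tile[i] > tile[j] > 0): 17
17 is odd, so the puzzle is not solvable.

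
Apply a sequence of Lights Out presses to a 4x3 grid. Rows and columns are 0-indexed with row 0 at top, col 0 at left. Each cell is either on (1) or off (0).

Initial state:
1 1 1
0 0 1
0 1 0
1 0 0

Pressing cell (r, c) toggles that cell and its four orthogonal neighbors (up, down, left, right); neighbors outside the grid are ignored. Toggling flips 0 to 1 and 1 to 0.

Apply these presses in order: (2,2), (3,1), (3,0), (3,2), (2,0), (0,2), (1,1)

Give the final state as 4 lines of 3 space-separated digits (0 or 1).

After press 1 at (2,2):
1 1 1
0 0 0
0 0 1
1 0 1

After press 2 at (3,1):
1 1 1
0 0 0
0 1 1
0 1 0

After press 3 at (3,0):
1 1 1
0 0 0
1 1 1
1 0 0

After press 4 at (3,2):
1 1 1
0 0 0
1 1 0
1 1 1

After press 5 at (2,0):
1 1 1
1 0 0
0 0 0
0 1 1

After press 6 at (0,2):
1 0 0
1 0 1
0 0 0
0 1 1

After press 7 at (1,1):
1 1 0
0 1 0
0 1 0
0 1 1

Answer: 1 1 0
0 1 0
0 1 0
0 1 1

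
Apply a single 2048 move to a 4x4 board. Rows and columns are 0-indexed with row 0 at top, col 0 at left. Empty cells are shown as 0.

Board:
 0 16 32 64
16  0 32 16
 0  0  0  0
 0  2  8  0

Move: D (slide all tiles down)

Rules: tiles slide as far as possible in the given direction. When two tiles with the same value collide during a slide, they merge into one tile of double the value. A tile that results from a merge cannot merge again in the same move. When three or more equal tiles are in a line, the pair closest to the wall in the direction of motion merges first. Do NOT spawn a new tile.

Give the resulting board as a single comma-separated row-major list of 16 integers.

Slide down:
col 0: [0, 16, 0, 0] -> [0, 0, 0, 16]
col 1: [16, 0, 0, 2] -> [0, 0, 16, 2]
col 2: [32, 32, 0, 8] -> [0, 0, 64, 8]
col 3: [64, 16, 0, 0] -> [0, 0, 64, 16]

Answer: 0, 0, 0, 0, 0, 0, 0, 0, 0, 16, 64, 64, 16, 2, 8, 16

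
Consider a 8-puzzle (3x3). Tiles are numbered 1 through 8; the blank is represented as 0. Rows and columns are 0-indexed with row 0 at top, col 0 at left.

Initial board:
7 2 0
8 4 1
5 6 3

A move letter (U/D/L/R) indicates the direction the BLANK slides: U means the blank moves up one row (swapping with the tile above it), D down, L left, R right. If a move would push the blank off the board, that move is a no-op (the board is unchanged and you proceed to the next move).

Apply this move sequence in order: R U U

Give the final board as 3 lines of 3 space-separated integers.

After move 1 (R):
7 2 0
8 4 1
5 6 3

After move 2 (U):
7 2 0
8 4 1
5 6 3

After move 3 (U):
7 2 0
8 4 1
5 6 3

Answer: 7 2 0
8 4 1
5 6 3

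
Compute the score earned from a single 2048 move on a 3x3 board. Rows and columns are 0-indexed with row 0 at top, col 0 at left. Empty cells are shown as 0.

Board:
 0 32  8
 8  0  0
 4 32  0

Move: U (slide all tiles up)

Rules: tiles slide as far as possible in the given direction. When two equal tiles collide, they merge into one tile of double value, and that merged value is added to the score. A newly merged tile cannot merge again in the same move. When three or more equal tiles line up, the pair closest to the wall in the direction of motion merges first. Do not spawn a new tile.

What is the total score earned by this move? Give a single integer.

Slide up:
col 0: [0, 8, 4] -> [8, 4, 0]  score +0 (running 0)
col 1: [32, 0, 32] -> [64, 0, 0]  score +64 (running 64)
col 2: [8, 0, 0] -> [8, 0, 0]  score +0 (running 64)
Board after move:
 8 64  8
 4  0  0
 0  0  0

Answer: 64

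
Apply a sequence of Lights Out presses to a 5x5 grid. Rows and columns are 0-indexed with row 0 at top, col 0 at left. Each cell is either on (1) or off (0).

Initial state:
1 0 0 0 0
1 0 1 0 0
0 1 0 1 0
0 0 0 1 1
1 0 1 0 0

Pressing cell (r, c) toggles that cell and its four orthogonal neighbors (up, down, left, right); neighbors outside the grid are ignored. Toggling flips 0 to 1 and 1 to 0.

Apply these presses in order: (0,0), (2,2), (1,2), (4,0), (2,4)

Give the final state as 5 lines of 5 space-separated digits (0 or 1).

Answer: 0 1 1 0 0
0 1 1 1 1
0 0 0 1 1
1 0 1 1 0
0 1 1 0 0

Derivation:
After press 1 at (0,0):
0 1 0 0 0
0 0 1 0 0
0 1 0 1 0
0 0 0 1 1
1 0 1 0 0

After press 2 at (2,2):
0 1 0 0 0
0 0 0 0 0
0 0 1 0 0
0 0 1 1 1
1 0 1 0 0

After press 3 at (1,2):
0 1 1 0 0
0 1 1 1 0
0 0 0 0 0
0 0 1 1 1
1 0 1 0 0

After press 4 at (4,0):
0 1 1 0 0
0 1 1 1 0
0 0 0 0 0
1 0 1 1 1
0 1 1 0 0

After press 5 at (2,4):
0 1 1 0 0
0 1 1 1 1
0 0 0 1 1
1 0 1 1 0
0 1 1 0 0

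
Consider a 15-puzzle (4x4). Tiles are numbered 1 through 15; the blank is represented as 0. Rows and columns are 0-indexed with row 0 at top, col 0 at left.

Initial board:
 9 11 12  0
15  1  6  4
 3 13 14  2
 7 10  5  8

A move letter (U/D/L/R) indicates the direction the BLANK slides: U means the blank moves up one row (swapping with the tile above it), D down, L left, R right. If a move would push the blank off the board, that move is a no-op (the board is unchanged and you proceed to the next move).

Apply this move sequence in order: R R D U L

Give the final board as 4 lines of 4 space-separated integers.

Answer:  9 11  0 12
15  1  6  4
 3 13 14  2
 7 10  5  8

Derivation:
After move 1 (R):
 9 11 12  0
15  1  6  4
 3 13 14  2
 7 10  5  8

After move 2 (R):
 9 11 12  0
15  1  6  4
 3 13 14  2
 7 10  5  8

After move 3 (D):
 9 11 12  4
15  1  6  0
 3 13 14  2
 7 10  5  8

After move 4 (U):
 9 11 12  0
15  1  6  4
 3 13 14  2
 7 10  5  8

After move 5 (L):
 9 11  0 12
15  1  6  4
 3 13 14  2
 7 10  5  8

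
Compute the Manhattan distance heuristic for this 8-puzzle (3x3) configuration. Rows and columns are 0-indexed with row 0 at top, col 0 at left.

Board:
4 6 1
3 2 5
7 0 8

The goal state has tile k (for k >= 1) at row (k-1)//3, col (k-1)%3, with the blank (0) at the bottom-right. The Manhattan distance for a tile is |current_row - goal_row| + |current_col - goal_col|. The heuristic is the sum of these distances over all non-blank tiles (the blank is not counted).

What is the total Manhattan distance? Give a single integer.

Answer: 11

Derivation:
Tile 4: at (0,0), goal (1,0), distance |0-1|+|0-0| = 1
Tile 6: at (0,1), goal (1,2), distance |0-1|+|1-2| = 2
Tile 1: at (0,2), goal (0,0), distance |0-0|+|2-0| = 2
Tile 3: at (1,0), goal (0,2), distance |1-0|+|0-2| = 3
Tile 2: at (1,1), goal (0,1), distance |1-0|+|1-1| = 1
Tile 5: at (1,2), goal (1,1), distance |1-1|+|2-1| = 1
Tile 7: at (2,0), goal (2,0), distance |2-2|+|0-0| = 0
Tile 8: at (2,2), goal (2,1), distance |2-2|+|2-1| = 1
Sum: 1 + 2 + 2 + 3 + 1 + 1 + 0 + 1 = 11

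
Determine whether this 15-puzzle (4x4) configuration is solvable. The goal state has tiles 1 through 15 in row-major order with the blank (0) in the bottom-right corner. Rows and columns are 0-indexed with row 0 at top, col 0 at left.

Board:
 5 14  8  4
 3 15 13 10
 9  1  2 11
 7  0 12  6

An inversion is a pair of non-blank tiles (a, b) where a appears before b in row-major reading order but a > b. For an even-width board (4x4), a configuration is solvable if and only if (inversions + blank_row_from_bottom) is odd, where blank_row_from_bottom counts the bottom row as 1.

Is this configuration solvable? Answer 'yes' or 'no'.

Answer: no

Derivation:
Inversions: 57
Blank is in row 3 (0-indexed from top), which is row 1 counting from the bottom (bottom = 1).
57 + 1 = 58, which is even, so the puzzle is not solvable.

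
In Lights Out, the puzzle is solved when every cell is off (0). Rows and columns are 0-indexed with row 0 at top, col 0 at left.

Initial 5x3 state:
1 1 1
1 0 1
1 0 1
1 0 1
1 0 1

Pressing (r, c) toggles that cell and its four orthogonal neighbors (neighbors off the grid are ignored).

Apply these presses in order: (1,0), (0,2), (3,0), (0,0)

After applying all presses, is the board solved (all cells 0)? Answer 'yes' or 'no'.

Answer: no

Derivation:
After press 1 at (1,0):
0 1 1
0 1 1
0 0 1
1 0 1
1 0 1

After press 2 at (0,2):
0 0 0
0 1 0
0 0 1
1 0 1
1 0 1

After press 3 at (3,0):
0 0 0
0 1 0
1 0 1
0 1 1
0 0 1

After press 4 at (0,0):
1 1 0
1 1 0
1 0 1
0 1 1
0 0 1

Lights still on: 9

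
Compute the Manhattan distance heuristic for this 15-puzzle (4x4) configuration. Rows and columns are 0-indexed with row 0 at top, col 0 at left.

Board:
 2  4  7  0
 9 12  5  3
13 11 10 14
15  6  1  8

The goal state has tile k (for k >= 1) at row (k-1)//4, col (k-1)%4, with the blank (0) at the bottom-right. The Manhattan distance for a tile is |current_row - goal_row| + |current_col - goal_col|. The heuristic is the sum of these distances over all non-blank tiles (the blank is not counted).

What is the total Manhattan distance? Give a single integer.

Tile 2: at (0,0), goal (0,1), distance |0-0|+|0-1| = 1
Tile 4: at (0,1), goal (0,3), distance |0-0|+|1-3| = 2
Tile 7: at (0,2), goal (1,2), distance |0-1|+|2-2| = 1
Tile 9: at (1,0), goal (2,0), distance |1-2|+|0-0| = 1
Tile 12: at (1,1), goal (2,3), distance |1-2|+|1-3| = 3
Tile 5: at (1,2), goal (1,0), distance |1-1|+|2-0| = 2
Tile 3: at (1,3), goal (0,2), distance |1-0|+|3-2| = 2
Tile 13: at (2,0), goal (3,0), distance |2-3|+|0-0| = 1
Tile 11: at (2,1), goal (2,2), distance |2-2|+|1-2| = 1
Tile 10: at (2,2), goal (2,1), distance |2-2|+|2-1| = 1
Tile 14: at (2,3), goal (3,1), distance |2-3|+|3-1| = 3
Tile 15: at (3,0), goal (3,2), distance |3-3|+|0-2| = 2
Tile 6: at (3,1), goal (1,1), distance |3-1|+|1-1| = 2
Tile 1: at (3,2), goal (0,0), distance |3-0|+|2-0| = 5
Tile 8: at (3,3), goal (1,3), distance |3-1|+|3-3| = 2
Sum: 1 + 2 + 1 + 1 + 3 + 2 + 2 + 1 + 1 + 1 + 3 + 2 + 2 + 5 + 2 = 29

Answer: 29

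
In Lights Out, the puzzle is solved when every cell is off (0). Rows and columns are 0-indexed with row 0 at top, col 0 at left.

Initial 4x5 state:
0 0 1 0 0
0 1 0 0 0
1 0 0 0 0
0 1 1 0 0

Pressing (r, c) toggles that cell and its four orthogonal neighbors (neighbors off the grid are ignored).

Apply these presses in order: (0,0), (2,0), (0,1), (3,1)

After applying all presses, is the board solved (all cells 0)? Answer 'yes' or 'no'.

After press 1 at (0,0):
1 1 1 0 0
1 1 0 0 0
1 0 0 0 0
0 1 1 0 0

After press 2 at (2,0):
1 1 1 0 0
0 1 0 0 0
0 1 0 0 0
1 1 1 0 0

After press 3 at (0,1):
0 0 0 0 0
0 0 0 0 0
0 1 0 0 0
1 1 1 0 0

After press 4 at (3,1):
0 0 0 0 0
0 0 0 0 0
0 0 0 0 0
0 0 0 0 0

Lights still on: 0

Answer: yes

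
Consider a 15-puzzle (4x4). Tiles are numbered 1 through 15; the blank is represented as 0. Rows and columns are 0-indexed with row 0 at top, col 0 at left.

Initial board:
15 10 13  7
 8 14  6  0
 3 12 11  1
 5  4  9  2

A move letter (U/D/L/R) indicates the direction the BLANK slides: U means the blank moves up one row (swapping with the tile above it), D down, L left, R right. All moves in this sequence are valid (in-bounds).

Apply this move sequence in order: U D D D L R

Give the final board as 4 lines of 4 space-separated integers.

After move 1 (U):
15 10 13  0
 8 14  6  7
 3 12 11  1
 5  4  9  2

After move 2 (D):
15 10 13  7
 8 14  6  0
 3 12 11  1
 5  4  9  2

After move 3 (D):
15 10 13  7
 8 14  6  1
 3 12 11  0
 5  4  9  2

After move 4 (D):
15 10 13  7
 8 14  6  1
 3 12 11  2
 5  4  9  0

After move 5 (L):
15 10 13  7
 8 14  6  1
 3 12 11  2
 5  4  0  9

After move 6 (R):
15 10 13  7
 8 14  6  1
 3 12 11  2
 5  4  9  0

Answer: 15 10 13  7
 8 14  6  1
 3 12 11  2
 5  4  9  0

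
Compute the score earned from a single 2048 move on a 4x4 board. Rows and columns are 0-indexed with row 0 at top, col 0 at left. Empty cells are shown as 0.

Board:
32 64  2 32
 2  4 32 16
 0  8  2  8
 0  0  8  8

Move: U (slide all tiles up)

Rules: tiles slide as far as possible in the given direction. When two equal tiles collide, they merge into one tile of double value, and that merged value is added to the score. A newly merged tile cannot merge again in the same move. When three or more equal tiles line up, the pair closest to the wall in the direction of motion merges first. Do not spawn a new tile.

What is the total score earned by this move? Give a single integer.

Answer: 16

Derivation:
Slide up:
col 0: [32, 2, 0, 0] -> [32, 2, 0, 0]  score +0 (running 0)
col 1: [64, 4, 8, 0] -> [64, 4, 8, 0]  score +0 (running 0)
col 2: [2, 32, 2, 8] -> [2, 32, 2, 8]  score +0 (running 0)
col 3: [32, 16, 8, 8] -> [32, 16, 16, 0]  score +16 (running 16)
Board after move:
32 64  2 32
 2  4 32 16
 0  8  2 16
 0  0  8  0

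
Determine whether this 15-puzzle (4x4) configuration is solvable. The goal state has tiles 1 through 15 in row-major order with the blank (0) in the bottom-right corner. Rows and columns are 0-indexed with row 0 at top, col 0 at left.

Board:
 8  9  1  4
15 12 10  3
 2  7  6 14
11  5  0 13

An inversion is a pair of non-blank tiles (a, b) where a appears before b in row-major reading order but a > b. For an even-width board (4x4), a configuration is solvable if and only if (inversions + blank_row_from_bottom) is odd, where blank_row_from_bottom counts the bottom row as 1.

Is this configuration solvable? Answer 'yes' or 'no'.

Answer: yes

Derivation:
Inversions: 46
Blank is in row 3 (0-indexed from top), which is row 1 counting from the bottom (bottom = 1).
46 + 1 = 47, which is odd, so the puzzle is solvable.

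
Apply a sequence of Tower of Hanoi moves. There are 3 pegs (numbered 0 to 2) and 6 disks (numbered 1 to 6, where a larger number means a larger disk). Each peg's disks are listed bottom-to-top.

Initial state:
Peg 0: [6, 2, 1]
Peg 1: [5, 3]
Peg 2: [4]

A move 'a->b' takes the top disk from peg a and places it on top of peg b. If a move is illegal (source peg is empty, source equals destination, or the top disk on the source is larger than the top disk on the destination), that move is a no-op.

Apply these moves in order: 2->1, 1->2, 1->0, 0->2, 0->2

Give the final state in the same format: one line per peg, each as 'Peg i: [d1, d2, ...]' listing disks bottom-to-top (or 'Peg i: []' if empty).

Answer: Peg 0: [6, 2]
Peg 1: [5]
Peg 2: [4, 3, 1]

Derivation:
After move 1 (2->1):
Peg 0: [6, 2, 1]
Peg 1: [5, 3]
Peg 2: [4]

After move 2 (1->2):
Peg 0: [6, 2, 1]
Peg 1: [5]
Peg 2: [4, 3]

After move 3 (1->0):
Peg 0: [6, 2, 1]
Peg 1: [5]
Peg 2: [4, 3]

After move 4 (0->2):
Peg 0: [6, 2]
Peg 1: [5]
Peg 2: [4, 3, 1]

After move 5 (0->2):
Peg 0: [6, 2]
Peg 1: [5]
Peg 2: [4, 3, 1]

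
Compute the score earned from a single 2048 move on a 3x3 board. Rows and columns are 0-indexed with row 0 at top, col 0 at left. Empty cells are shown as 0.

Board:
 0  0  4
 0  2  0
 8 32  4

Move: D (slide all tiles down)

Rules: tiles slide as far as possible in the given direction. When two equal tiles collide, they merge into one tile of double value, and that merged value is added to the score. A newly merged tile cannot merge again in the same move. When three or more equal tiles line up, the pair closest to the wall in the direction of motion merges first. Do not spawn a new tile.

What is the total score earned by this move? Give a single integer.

Slide down:
col 0: [0, 0, 8] -> [0, 0, 8]  score +0 (running 0)
col 1: [0, 2, 32] -> [0, 2, 32]  score +0 (running 0)
col 2: [4, 0, 4] -> [0, 0, 8]  score +8 (running 8)
Board after move:
 0  0  0
 0  2  0
 8 32  8

Answer: 8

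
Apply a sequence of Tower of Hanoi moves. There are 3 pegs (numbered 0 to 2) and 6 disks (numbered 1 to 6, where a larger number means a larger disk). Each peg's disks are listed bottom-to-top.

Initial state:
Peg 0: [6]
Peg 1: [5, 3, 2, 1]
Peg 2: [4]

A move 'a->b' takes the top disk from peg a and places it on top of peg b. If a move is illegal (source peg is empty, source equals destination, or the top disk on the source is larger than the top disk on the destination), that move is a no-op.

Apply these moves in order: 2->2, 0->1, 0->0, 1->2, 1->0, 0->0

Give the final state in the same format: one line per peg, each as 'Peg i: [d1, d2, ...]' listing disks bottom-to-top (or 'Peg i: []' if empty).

Answer: Peg 0: [6, 2]
Peg 1: [5, 3]
Peg 2: [4, 1]

Derivation:
After move 1 (2->2):
Peg 0: [6]
Peg 1: [5, 3, 2, 1]
Peg 2: [4]

After move 2 (0->1):
Peg 0: [6]
Peg 1: [5, 3, 2, 1]
Peg 2: [4]

After move 3 (0->0):
Peg 0: [6]
Peg 1: [5, 3, 2, 1]
Peg 2: [4]

After move 4 (1->2):
Peg 0: [6]
Peg 1: [5, 3, 2]
Peg 2: [4, 1]

After move 5 (1->0):
Peg 0: [6, 2]
Peg 1: [5, 3]
Peg 2: [4, 1]

After move 6 (0->0):
Peg 0: [6, 2]
Peg 1: [5, 3]
Peg 2: [4, 1]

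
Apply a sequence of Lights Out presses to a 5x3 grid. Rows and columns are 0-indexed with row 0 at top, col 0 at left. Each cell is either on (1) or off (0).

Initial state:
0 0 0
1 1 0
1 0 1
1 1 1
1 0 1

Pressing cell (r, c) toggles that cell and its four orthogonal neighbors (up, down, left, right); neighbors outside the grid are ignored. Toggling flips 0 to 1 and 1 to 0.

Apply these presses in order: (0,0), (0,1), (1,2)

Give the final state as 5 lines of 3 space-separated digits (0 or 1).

Answer: 0 0 0
0 1 1
1 0 0
1 1 1
1 0 1

Derivation:
After press 1 at (0,0):
1 1 0
0 1 0
1 0 1
1 1 1
1 0 1

After press 2 at (0,1):
0 0 1
0 0 0
1 0 1
1 1 1
1 0 1

After press 3 at (1,2):
0 0 0
0 1 1
1 0 0
1 1 1
1 0 1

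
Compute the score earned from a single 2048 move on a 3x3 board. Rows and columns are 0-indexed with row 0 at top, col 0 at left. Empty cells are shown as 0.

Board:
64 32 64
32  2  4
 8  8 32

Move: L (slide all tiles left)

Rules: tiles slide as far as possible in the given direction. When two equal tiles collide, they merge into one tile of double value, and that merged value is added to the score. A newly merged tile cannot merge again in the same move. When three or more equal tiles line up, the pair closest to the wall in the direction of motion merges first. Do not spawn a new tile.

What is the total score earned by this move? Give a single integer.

Slide left:
row 0: [64, 32, 64] -> [64, 32, 64]  score +0 (running 0)
row 1: [32, 2, 4] -> [32, 2, 4]  score +0 (running 0)
row 2: [8, 8, 32] -> [16, 32, 0]  score +16 (running 16)
Board after move:
64 32 64
32  2  4
16 32  0

Answer: 16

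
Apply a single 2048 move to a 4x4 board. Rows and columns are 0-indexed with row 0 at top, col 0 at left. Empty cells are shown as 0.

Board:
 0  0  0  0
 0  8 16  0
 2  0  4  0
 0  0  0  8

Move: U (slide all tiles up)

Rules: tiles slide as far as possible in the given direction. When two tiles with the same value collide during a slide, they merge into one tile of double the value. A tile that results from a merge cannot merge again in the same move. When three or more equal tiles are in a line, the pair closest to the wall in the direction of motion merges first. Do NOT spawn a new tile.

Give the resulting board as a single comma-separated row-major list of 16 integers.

Slide up:
col 0: [0, 0, 2, 0] -> [2, 0, 0, 0]
col 1: [0, 8, 0, 0] -> [8, 0, 0, 0]
col 2: [0, 16, 4, 0] -> [16, 4, 0, 0]
col 3: [0, 0, 0, 8] -> [8, 0, 0, 0]

Answer: 2, 8, 16, 8, 0, 0, 4, 0, 0, 0, 0, 0, 0, 0, 0, 0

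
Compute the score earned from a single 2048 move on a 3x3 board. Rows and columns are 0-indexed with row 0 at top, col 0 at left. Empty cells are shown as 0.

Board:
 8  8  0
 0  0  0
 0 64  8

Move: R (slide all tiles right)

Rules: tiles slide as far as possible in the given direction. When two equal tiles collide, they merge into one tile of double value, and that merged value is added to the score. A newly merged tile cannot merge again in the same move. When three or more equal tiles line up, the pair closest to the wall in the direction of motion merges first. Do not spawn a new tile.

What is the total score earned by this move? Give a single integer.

Answer: 16

Derivation:
Slide right:
row 0: [8, 8, 0] -> [0, 0, 16]  score +16 (running 16)
row 1: [0, 0, 0] -> [0, 0, 0]  score +0 (running 16)
row 2: [0, 64, 8] -> [0, 64, 8]  score +0 (running 16)
Board after move:
 0  0 16
 0  0  0
 0 64  8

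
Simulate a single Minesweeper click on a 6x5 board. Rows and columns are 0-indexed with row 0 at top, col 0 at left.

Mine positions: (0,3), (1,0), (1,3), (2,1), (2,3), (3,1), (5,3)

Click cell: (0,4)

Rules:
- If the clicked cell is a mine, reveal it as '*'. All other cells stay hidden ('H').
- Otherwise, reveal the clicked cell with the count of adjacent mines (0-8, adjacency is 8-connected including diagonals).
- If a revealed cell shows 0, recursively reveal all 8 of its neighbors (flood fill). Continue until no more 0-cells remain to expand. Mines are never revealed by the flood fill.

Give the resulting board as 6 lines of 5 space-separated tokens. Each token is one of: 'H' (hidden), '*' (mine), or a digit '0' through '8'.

H H H H 2
H H H H H
H H H H H
H H H H H
H H H H H
H H H H H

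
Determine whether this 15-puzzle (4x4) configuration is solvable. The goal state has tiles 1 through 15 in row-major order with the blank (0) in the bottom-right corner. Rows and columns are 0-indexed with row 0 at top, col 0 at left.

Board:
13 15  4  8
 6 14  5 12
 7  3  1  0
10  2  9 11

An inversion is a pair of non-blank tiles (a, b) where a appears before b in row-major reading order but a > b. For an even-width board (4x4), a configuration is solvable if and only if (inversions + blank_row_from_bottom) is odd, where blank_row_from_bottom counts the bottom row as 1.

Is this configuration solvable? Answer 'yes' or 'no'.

Answer: no

Derivation:
Inversions: 64
Blank is in row 2 (0-indexed from top), which is row 2 counting from the bottom (bottom = 1).
64 + 2 = 66, which is even, so the puzzle is not solvable.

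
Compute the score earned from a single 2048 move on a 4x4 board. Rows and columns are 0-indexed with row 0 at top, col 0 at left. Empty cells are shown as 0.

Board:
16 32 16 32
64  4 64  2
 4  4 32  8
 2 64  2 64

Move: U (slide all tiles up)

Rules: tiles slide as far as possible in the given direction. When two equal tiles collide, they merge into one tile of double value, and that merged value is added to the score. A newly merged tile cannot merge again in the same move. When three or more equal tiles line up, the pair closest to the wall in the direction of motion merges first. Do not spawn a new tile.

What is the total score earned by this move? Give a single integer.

Slide up:
col 0: [16, 64, 4, 2] -> [16, 64, 4, 2]  score +0 (running 0)
col 1: [32, 4, 4, 64] -> [32, 8, 64, 0]  score +8 (running 8)
col 2: [16, 64, 32, 2] -> [16, 64, 32, 2]  score +0 (running 8)
col 3: [32, 2, 8, 64] -> [32, 2, 8, 64]  score +0 (running 8)
Board after move:
16 32 16 32
64  8 64  2
 4 64 32  8
 2  0  2 64

Answer: 8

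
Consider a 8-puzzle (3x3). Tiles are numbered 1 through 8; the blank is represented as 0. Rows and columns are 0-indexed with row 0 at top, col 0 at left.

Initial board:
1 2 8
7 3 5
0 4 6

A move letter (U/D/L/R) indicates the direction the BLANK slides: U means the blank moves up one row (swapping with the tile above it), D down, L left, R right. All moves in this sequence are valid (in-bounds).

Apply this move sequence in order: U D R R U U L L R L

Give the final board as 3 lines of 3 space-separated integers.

After move 1 (U):
1 2 8
0 3 5
7 4 6

After move 2 (D):
1 2 8
7 3 5
0 4 6

After move 3 (R):
1 2 8
7 3 5
4 0 6

After move 4 (R):
1 2 8
7 3 5
4 6 0

After move 5 (U):
1 2 8
7 3 0
4 6 5

After move 6 (U):
1 2 0
7 3 8
4 6 5

After move 7 (L):
1 0 2
7 3 8
4 6 5

After move 8 (L):
0 1 2
7 3 8
4 6 5

After move 9 (R):
1 0 2
7 3 8
4 6 5

After move 10 (L):
0 1 2
7 3 8
4 6 5

Answer: 0 1 2
7 3 8
4 6 5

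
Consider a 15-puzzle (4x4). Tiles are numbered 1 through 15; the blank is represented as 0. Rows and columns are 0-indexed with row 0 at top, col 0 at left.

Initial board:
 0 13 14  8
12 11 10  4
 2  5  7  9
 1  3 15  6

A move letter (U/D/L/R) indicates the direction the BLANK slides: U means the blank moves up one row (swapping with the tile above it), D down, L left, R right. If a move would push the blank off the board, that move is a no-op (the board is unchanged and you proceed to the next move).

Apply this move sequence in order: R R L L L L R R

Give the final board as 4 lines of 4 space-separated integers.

Answer: 13 14  0  8
12 11 10  4
 2  5  7  9
 1  3 15  6

Derivation:
After move 1 (R):
13  0 14  8
12 11 10  4
 2  5  7  9
 1  3 15  6

After move 2 (R):
13 14  0  8
12 11 10  4
 2  5  7  9
 1  3 15  6

After move 3 (L):
13  0 14  8
12 11 10  4
 2  5  7  9
 1  3 15  6

After move 4 (L):
 0 13 14  8
12 11 10  4
 2  5  7  9
 1  3 15  6

After move 5 (L):
 0 13 14  8
12 11 10  4
 2  5  7  9
 1  3 15  6

After move 6 (L):
 0 13 14  8
12 11 10  4
 2  5  7  9
 1  3 15  6

After move 7 (R):
13  0 14  8
12 11 10  4
 2  5  7  9
 1  3 15  6

After move 8 (R):
13 14  0  8
12 11 10  4
 2  5  7  9
 1  3 15  6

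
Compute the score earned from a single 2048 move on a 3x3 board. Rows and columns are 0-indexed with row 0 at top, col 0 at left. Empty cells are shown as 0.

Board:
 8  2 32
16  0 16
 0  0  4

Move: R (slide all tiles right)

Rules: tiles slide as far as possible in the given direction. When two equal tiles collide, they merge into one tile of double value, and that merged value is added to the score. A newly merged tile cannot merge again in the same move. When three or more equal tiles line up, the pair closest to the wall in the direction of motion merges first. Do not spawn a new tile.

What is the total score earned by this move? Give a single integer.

Answer: 32

Derivation:
Slide right:
row 0: [8, 2, 32] -> [8, 2, 32]  score +0 (running 0)
row 1: [16, 0, 16] -> [0, 0, 32]  score +32 (running 32)
row 2: [0, 0, 4] -> [0, 0, 4]  score +0 (running 32)
Board after move:
 8  2 32
 0  0 32
 0  0  4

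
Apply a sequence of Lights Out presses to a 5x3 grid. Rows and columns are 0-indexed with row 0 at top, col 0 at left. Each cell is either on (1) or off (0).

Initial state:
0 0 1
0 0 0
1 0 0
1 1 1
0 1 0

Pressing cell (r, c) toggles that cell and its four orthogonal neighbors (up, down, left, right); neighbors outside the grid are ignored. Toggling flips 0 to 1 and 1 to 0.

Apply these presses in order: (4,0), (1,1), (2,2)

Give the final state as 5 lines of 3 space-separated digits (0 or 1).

After press 1 at (4,0):
0 0 1
0 0 0
1 0 0
0 1 1
1 0 0

After press 2 at (1,1):
0 1 1
1 1 1
1 1 0
0 1 1
1 0 0

After press 3 at (2,2):
0 1 1
1 1 0
1 0 1
0 1 0
1 0 0

Answer: 0 1 1
1 1 0
1 0 1
0 1 0
1 0 0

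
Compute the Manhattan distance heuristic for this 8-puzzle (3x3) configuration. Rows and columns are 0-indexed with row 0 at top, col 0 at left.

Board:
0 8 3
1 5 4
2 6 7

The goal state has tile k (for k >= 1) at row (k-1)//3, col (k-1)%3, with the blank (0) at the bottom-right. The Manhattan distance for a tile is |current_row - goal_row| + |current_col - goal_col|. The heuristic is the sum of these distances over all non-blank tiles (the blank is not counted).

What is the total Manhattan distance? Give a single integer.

Answer: 12

Derivation:
Tile 8: at (0,1), goal (2,1), distance |0-2|+|1-1| = 2
Tile 3: at (0,2), goal (0,2), distance |0-0|+|2-2| = 0
Tile 1: at (1,0), goal (0,0), distance |1-0|+|0-0| = 1
Tile 5: at (1,1), goal (1,1), distance |1-1|+|1-1| = 0
Tile 4: at (1,2), goal (1,0), distance |1-1|+|2-0| = 2
Tile 2: at (2,0), goal (0,1), distance |2-0|+|0-1| = 3
Tile 6: at (2,1), goal (1,2), distance |2-1|+|1-2| = 2
Tile 7: at (2,2), goal (2,0), distance |2-2|+|2-0| = 2
Sum: 2 + 0 + 1 + 0 + 2 + 3 + 2 + 2 = 12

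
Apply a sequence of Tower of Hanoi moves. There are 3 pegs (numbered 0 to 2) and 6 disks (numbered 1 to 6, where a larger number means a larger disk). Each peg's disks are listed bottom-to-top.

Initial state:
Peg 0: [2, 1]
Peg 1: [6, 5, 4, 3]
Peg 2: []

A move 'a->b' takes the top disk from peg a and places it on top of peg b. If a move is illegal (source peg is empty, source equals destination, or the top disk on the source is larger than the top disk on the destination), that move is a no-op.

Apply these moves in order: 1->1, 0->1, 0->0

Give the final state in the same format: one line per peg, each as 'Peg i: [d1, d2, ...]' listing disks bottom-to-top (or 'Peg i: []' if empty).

After move 1 (1->1):
Peg 0: [2, 1]
Peg 1: [6, 5, 4, 3]
Peg 2: []

After move 2 (0->1):
Peg 0: [2]
Peg 1: [6, 5, 4, 3, 1]
Peg 2: []

After move 3 (0->0):
Peg 0: [2]
Peg 1: [6, 5, 4, 3, 1]
Peg 2: []

Answer: Peg 0: [2]
Peg 1: [6, 5, 4, 3, 1]
Peg 2: []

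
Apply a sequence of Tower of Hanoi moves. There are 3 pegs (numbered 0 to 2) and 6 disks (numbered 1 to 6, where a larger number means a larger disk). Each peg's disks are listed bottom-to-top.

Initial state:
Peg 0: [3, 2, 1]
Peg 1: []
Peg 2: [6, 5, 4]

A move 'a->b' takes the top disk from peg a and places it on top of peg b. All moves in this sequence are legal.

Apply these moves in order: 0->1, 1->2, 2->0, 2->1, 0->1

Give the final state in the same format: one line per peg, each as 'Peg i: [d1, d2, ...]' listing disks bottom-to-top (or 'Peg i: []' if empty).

After move 1 (0->1):
Peg 0: [3, 2]
Peg 1: [1]
Peg 2: [6, 5, 4]

After move 2 (1->2):
Peg 0: [3, 2]
Peg 1: []
Peg 2: [6, 5, 4, 1]

After move 3 (2->0):
Peg 0: [3, 2, 1]
Peg 1: []
Peg 2: [6, 5, 4]

After move 4 (2->1):
Peg 0: [3, 2, 1]
Peg 1: [4]
Peg 2: [6, 5]

After move 5 (0->1):
Peg 0: [3, 2]
Peg 1: [4, 1]
Peg 2: [6, 5]

Answer: Peg 0: [3, 2]
Peg 1: [4, 1]
Peg 2: [6, 5]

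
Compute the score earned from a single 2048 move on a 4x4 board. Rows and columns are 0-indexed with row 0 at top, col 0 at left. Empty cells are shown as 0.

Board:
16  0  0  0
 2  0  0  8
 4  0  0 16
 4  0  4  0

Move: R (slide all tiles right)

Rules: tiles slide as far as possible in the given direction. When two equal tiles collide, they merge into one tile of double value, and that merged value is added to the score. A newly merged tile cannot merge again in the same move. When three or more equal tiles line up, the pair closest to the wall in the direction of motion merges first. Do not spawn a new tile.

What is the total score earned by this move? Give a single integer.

Answer: 8

Derivation:
Slide right:
row 0: [16, 0, 0, 0] -> [0, 0, 0, 16]  score +0 (running 0)
row 1: [2, 0, 0, 8] -> [0, 0, 2, 8]  score +0 (running 0)
row 2: [4, 0, 0, 16] -> [0, 0, 4, 16]  score +0 (running 0)
row 3: [4, 0, 4, 0] -> [0, 0, 0, 8]  score +8 (running 8)
Board after move:
 0  0  0 16
 0  0  2  8
 0  0  4 16
 0  0  0  8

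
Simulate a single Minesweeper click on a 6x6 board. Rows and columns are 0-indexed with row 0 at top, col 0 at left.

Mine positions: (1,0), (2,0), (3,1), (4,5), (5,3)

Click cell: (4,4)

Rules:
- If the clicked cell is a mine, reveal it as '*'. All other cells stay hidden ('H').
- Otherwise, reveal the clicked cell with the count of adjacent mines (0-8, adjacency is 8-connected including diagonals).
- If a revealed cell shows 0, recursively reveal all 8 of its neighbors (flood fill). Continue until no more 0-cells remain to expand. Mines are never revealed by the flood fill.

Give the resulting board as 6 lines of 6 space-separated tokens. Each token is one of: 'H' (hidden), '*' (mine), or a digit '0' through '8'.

H H H H H H
H H H H H H
H H H H H H
H H H H H H
H H H H 2 H
H H H H H H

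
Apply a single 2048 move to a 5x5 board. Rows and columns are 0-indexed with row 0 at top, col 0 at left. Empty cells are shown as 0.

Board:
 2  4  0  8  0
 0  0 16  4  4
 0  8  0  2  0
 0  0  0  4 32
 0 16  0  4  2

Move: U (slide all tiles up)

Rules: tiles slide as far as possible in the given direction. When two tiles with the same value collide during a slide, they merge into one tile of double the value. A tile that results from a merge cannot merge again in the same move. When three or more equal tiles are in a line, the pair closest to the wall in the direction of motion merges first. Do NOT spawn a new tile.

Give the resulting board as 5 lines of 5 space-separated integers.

Answer:  2  4 16  8  4
 0  8  0  4 32
 0 16  0  2  2
 0  0  0  8  0
 0  0  0  0  0

Derivation:
Slide up:
col 0: [2, 0, 0, 0, 0] -> [2, 0, 0, 0, 0]
col 1: [4, 0, 8, 0, 16] -> [4, 8, 16, 0, 0]
col 2: [0, 16, 0, 0, 0] -> [16, 0, 0, 0, 0]
col 3: [8, 4, 2, 4, 4] -> [8, 4, 2, 8, 0]
col 4: [0, 4, 0, 32, 2] -> [4, 32, 2, 0, 0]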